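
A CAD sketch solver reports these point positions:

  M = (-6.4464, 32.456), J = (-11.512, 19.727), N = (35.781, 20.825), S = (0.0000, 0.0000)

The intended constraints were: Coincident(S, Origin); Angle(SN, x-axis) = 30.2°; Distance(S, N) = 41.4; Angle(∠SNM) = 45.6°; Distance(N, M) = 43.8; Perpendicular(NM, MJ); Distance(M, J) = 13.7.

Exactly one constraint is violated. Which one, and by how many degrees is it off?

Perpendicular(NM, MJ) — off by 6.30°.

S = (0.00, 0.00) ✓; SN at 30.20° ✓; |SN| = 41.40 ✓; ∠SNM = 45.60° ✓; |NM| = 43.80 ✓; ∠(NM, MJ) = 83.70° ✗; |MJ| = 13.70 ✓.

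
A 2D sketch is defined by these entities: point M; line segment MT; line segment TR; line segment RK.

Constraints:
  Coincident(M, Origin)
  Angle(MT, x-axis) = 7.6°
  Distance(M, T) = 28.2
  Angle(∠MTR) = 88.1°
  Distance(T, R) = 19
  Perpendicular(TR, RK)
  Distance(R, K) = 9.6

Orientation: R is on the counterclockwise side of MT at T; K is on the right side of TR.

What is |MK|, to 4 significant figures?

41.88

M is at the origin; MT runs at 7.6° with length 28.2, so T = 28.2·(cos 7.6°, sin 7.6°) = (27.95, 3.730). ∠MTR = 88.1°, so TR runs at 7.6° + (180° − 88.1°) = 99.50° from the x-axis; with |TR| = 19.0, R = T + 19.0·(cos 99.50°, sin 99.50°) = (24.82, 22.47). TR is perpendicular to RK; with |RK| = 9.6 on the right of TR, K = R + 9.6·(0.9863, 0.1650) = (34.28, 24.05). Then |MK| = |K − M| = 41.88.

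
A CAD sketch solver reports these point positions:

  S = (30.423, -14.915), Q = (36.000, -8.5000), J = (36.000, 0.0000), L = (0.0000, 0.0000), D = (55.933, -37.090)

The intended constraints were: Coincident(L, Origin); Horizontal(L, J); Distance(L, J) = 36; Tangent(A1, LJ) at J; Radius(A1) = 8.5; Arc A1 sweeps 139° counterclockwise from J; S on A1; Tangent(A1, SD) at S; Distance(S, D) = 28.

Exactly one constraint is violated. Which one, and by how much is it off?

Distance(S, D) = 28 — off by 5.80.

L = (0.00, 0.00) ✓; L.y = 0.00, J.y = 0.00 ✓; |LJ| = 36.00 ✓; ∠(QJ, JL) = 90.00° ✓; |QJ| = 8.500 ✓; bearing(Q→S) − bearing(Q→J) = 139.0° ✓; |QS| = 8.500 ✓; ∠(QS, SD) = 90.00° ✓; |SD| = 33.80 ✗.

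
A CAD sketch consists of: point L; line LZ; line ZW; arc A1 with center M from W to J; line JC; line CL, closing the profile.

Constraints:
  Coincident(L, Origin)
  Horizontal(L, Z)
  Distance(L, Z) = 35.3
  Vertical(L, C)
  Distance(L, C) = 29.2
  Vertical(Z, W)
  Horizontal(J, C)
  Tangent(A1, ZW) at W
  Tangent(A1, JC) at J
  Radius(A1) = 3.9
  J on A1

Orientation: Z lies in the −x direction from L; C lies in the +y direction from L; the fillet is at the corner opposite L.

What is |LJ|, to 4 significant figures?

42.88

L is at the origin; L and Z share the same y with |LZ| = 35.3 and Z on the −x side, so Z = (-35.30, 0.000). L and C share the same x with |LC| = 29.2 and C on the +y side, so C = (0.000, 29.20). The virtual corner opposite L is at (-35.30, 29.20). The tangent condition forces MW to be normal to ZW and tangency of A1 to JC means the radius MJ is perpendicular to JC, with radius 3.9, so the center M sits 3.9 in from both sides at M = (-31.40, 25.30). That places the tangent points at W = (-35.30, 25.30) on ZW and J = (-31.40, 29.20) on JC. Then |LJ| = |J − L| = 42.88.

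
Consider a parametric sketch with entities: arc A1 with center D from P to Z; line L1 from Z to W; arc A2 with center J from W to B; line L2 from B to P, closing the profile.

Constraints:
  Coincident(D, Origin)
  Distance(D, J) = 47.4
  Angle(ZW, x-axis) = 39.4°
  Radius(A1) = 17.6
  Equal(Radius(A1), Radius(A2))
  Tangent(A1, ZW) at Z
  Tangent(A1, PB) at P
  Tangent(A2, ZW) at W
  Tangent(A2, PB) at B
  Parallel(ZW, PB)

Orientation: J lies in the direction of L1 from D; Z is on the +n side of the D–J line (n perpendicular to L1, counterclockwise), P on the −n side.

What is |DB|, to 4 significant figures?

50.56

The slot axis is L1's direction at 39.4°, so u = (cos 39.4°, sin 39.4°) = (0.7727, 0.6347) and n = (−sin 39.4°, cos 39.4°) = (-0.6347, 0.7727). D is at the origin and J lies 47.4 along u from D, so J = 47.4·u = (36.63, 30.09). Tangency of A1 to both parallel lines with radius 17.6 puts Z and P at D ± 17.6·n: Z = (-11.17, 13.60), P = (11.17, -13.60). Equal radii place W and B the same way about J: W = J + 17.6·n = (25.46, 43.69), B = J − 17.6·n = (47.80, 16.49). Then |DB| = |B − D| = 50.56.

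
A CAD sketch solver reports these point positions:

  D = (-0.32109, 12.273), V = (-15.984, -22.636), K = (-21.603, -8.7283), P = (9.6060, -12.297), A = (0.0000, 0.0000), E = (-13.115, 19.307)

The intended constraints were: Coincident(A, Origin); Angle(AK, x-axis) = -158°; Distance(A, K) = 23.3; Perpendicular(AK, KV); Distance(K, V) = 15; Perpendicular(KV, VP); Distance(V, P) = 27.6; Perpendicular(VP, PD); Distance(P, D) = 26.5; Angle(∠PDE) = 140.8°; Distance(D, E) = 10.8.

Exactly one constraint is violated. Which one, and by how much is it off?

Distance(D, E) = 10.8 — off by 3.80.

A = (0.00, 0.00) ✓; AK at -158.0° ✓; |AK| = 23.30 ✓; ∠(AK, KV) = 90.00° ✓; |KV| = 15.00 ✓; ∠(KV, VP) = 90.00° ✓; |VP| = 27.60 ✓; ∠(VP, PD) = 90.00° ✓; |PD| = 26.50 ✓; ∠PDE = 140.8° ✓; |DE| = 14.60 ✗.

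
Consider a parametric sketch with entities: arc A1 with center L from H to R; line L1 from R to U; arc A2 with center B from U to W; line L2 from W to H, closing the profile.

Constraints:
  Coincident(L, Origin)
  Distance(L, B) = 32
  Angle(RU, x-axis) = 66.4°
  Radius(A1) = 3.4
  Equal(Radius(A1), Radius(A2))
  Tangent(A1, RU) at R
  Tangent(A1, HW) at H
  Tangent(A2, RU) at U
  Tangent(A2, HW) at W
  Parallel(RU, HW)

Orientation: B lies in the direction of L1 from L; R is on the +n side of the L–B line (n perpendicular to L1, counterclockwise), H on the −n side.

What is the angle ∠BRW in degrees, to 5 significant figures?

5.9320°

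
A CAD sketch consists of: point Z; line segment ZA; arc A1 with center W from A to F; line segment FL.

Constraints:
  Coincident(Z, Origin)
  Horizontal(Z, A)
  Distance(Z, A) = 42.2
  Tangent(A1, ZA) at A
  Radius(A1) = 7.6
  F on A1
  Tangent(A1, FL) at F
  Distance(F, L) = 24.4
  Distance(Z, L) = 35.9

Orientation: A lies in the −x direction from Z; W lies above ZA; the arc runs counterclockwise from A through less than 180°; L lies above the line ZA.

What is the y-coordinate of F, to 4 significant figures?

4.245

Checks: |WF| = 7.600 ✓; ∠(WF, FL) = 90.00° ✓; |FL| = 24.40 ✓; |ZL| = 35.90 ✓.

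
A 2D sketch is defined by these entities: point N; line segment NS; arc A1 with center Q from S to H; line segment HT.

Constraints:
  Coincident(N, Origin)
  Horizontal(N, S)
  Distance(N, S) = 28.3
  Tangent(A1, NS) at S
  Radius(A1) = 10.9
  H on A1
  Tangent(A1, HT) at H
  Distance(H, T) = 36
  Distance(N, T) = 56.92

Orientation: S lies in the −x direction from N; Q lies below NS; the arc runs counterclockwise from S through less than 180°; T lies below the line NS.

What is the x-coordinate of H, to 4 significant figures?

-38.85

N is at the origin; NS is horizontal with |NS| = 28.3 and S on the −x side, so S = (-28.30, 0.000). Tangency of A1 to NS means the radius QS is perpendicular to NS, so Q = S + (0, -10.9) = (-28.30, -10.90). Since QH ⟂ HT (tangency), |QT| = √(10.9² + 36.0²) = 37.61 regardless of where H sits on A1. So T lies on both circle(N, 56.92) and circle(Q, 37.61); the below-NS intersection is T = (-29.82, -48.48). H is the foot of the tangent from T: H = (-38.85, -13.63).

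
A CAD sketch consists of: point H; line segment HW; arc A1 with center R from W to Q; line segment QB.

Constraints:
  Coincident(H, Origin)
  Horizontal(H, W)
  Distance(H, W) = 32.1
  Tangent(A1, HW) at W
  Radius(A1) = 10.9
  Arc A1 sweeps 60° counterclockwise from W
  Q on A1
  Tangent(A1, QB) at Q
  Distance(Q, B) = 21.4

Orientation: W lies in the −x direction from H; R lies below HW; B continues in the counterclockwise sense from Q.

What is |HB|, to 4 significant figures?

57.48

H is at the origin; HW is horizontal with |HW| = 32.1 and W on the −x side, so W = (-32.10, 0.000). The tangent condition forces RW to be normal to HW, so R = W + (0, -10.9) = (-32.10, -10.90). On A1, W sits at bearing 90° from R; a 60° counterclockwise sweep puts Q at bearing 150°, so Q = R + 10.9·(cos 150°, sin 150°) = (-41.54, -5.450). Tangency of A1 to QB means the radius RQ is perpendicular to QB, so QB runs along (−sin 150°, cos 150°); with |QB| = 21.4, B = (-52.24, -23.98). Then |HB| = |B − H| = 57.48.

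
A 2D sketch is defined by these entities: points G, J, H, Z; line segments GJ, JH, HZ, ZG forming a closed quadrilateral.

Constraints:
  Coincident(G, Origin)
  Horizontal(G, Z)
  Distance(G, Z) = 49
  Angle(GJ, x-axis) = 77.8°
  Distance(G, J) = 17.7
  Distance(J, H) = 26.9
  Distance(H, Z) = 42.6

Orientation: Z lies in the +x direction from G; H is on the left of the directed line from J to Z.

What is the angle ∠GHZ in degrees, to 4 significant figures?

70.47°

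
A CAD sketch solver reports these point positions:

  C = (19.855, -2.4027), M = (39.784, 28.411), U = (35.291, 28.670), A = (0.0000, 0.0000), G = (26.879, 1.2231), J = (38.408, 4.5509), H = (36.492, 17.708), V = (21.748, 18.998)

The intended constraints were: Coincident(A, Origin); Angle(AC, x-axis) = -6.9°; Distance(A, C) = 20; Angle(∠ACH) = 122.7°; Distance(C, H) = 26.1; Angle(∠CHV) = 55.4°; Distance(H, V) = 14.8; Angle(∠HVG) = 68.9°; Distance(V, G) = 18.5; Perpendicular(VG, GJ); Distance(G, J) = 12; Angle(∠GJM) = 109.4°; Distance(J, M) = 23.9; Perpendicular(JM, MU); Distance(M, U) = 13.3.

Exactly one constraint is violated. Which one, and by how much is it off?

Distance(M, U) = 13.3 — off by 8.80.

A = (0.00, 0.00) ✓; AC at -6.900° ✓; |AC| = 20.00 ✓; ∠ACH = 122.7° ✓; |CH| = 26.10 ✓; ∠CHV = 55.40° ✓; |HV| = 14.80 ✓; ∠HVG = 68.90° ✓; |VG| = 18.50 ✓; ∠(VG, GJ) = 90.00° ✓; |GJ| = 12.00 ✓; ∠GJM = 109.4° ✓; |JM| = 23.90 ✓; ∠(JM, MU) = 90.00° ✓; |MU| = 4.500 ✗.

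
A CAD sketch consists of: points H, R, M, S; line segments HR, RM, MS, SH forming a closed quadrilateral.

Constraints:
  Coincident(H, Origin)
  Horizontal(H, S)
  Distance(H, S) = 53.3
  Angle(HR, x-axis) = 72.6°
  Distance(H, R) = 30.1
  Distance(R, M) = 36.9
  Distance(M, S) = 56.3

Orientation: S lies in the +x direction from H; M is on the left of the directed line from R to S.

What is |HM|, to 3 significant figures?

64.7

Checks: |RM| = 36.90 ✓; |MS| = 56.30 ✓.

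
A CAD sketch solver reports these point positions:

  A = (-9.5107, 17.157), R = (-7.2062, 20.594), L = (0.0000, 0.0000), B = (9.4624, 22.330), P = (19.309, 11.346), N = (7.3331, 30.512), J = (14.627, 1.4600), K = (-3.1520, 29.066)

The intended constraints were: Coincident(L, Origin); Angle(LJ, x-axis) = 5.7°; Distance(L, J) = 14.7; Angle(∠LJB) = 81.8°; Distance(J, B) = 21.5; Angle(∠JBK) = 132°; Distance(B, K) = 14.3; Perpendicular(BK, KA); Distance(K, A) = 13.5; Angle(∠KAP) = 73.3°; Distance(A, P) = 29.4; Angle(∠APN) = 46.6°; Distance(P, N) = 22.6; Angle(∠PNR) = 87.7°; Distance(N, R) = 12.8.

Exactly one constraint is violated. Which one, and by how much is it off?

Distance(N, R) = 12.8 — off by 4.80.

L = (0.00, 0.00) ✓; LJ at 5.700° ✓; |LJ| = 14.70 ✓; ∠LJB = 81.80° ✓; |JB| = 21.50 ✓; ∠JBK = 132.0° ✓; |BK| = 14.30 ✓; ∠(BK, KA) = 90.00° ✓; |KA| = 13.50 ✓; ∠KAP = 73.30° ✓; |AP| = 29.40 ✓; ∠APN = 46.60° ✓; |PN| = 22.60 ✓; ∠PNR = 87.70° ✓; |NR| = 17.60 ✗.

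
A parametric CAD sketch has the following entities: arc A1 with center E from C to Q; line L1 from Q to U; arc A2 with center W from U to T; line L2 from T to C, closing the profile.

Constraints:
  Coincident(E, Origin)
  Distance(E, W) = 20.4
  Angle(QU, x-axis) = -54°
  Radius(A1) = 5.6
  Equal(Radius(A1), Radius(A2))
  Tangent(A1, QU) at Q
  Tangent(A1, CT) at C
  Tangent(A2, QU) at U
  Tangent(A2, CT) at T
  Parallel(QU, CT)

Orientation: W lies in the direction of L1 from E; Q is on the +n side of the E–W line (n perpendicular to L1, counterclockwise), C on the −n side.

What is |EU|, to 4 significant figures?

21.15

Tangency of A1 to both parallel lines with radius 5.6 puts Q and C at E ± 5.6·n: Q = (4.530, 3.292), C = (-4.530, -3.292). Equal radii place U and T the same way about W: U = W + 5.6·n = (16.52, -13.21), T = W − 5.6·n = (7.460, -19.80). Then |EU| = |U − E| = 21.15.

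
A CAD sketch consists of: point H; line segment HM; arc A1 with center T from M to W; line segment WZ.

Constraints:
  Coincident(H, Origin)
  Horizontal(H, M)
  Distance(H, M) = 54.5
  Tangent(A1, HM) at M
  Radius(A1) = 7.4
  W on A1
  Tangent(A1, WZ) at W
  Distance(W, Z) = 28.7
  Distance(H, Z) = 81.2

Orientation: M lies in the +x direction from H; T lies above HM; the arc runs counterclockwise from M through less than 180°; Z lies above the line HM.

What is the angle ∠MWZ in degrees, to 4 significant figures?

151.7°

H is at the origin; HM is horizontal with |HM| = 54.5 and M on the +x side, so M = (54.50, 0.000). Since A1 is tangent to HM there, TM ⟂ HM, so T = M + (0, 7.4) = (54.50, 7.400). Since TW ⟂ WZ (tangency), |TZ| = √(7.4² + 28.7²) = 29.64 regardless of where W sits on A1. So Z lies on both circle(H, 81.2) and circle(T, 29.64); the above-HM intersection is Z = (76.48, 27.28). W is the foot of the tangent from Z: W = (60.68, 3.326).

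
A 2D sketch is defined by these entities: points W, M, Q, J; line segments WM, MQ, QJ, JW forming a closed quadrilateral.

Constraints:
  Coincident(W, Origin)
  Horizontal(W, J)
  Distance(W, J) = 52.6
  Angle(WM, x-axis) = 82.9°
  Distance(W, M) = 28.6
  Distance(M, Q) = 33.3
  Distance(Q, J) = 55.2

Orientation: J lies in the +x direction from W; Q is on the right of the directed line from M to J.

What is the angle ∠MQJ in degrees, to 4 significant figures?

75.14°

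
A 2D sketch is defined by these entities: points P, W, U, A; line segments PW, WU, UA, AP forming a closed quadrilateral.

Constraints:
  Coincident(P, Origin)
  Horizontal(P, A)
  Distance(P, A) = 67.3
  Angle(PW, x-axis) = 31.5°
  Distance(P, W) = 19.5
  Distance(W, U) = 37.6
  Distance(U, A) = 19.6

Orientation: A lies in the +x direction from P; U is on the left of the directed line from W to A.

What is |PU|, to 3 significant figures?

55.9

Checks: |WU| = 37.60 ✓; |UA| = 19.60 ✓.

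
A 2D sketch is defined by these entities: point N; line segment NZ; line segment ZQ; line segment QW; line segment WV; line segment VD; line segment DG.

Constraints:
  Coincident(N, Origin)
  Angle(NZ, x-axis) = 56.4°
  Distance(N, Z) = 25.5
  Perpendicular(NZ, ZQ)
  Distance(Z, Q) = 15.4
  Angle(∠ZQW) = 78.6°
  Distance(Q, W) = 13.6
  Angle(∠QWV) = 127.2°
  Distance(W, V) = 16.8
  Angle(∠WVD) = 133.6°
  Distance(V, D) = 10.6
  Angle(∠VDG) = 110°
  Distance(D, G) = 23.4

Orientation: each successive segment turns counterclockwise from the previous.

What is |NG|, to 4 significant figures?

34.19

∠WVD = 133.6° gives VD at -13.00° from the x-axis; with |VD| = 10.6, D = (15.03, 0.3249). ∠VDG = 110.0° gives DG at 57.00° from the x-axis; with |DG| = 23.4, G = (27.77, 19.95). Then |NG| = |G − N| = 34.19.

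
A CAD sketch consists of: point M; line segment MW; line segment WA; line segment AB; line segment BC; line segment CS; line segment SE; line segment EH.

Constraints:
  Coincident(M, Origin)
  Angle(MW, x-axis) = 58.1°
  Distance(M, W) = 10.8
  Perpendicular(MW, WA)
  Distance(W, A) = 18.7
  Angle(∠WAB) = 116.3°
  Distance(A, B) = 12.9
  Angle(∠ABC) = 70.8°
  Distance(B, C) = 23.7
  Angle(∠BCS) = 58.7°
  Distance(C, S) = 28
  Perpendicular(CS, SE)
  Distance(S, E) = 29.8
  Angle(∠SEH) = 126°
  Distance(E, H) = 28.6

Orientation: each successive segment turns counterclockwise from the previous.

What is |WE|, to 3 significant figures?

39.6

M is at the origin; MW runs at 58.1° with length 10.8, so W = (5.71, 9.17). The perpendicularity gives WA at right angles to MW, so WA runs at 148°; with |WA| = 18.7, A = (-10.2, 19.1). ∠WAB = 116.3° gives AB at -148° from the x-axis; with |AB| = 12.9, B = (-21.1, 12.3). ∠ABC = 70.8° gives BC at -39.0° from the x-axis; with |BC| = 23.7, C = (-2.71, -2.66). ∠BCS = 58.7° gives CS at 82.3° from the x-axis; with |CS| = 28.0, S = (1.04, 25.1). The perpendicularity gives SE at right angles to CS, so SE runs at 172°; with |SE| = 29.8, E = (-28.5, 29.1). Then |WE| = |E − W| = 39.6.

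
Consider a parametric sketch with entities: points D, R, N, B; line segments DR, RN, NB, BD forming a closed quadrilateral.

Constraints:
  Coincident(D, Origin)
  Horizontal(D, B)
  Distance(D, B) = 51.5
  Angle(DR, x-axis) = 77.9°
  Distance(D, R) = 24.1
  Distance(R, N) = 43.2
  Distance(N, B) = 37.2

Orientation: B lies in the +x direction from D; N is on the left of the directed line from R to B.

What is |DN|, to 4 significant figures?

59.05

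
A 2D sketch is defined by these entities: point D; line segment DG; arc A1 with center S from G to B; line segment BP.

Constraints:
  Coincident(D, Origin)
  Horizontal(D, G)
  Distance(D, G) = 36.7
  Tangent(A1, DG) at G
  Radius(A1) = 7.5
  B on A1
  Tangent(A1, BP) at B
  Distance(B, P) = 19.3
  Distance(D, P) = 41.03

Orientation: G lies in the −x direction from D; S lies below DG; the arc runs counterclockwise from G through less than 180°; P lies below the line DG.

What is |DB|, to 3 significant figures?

44.3

D is at the origin; D and G share the same y with |DG| = 36.7 and G on the −x side, so G = (-36.7, 0.00). Since A1 is tangent to DG there, SG ⟂ DG, so S = G + (0, -7.5) = (-36.7, -7.50). Since SB ⟂ BP (tangency), |SP| = √(7.5² + 19.3²) = 20.7 regardless of where B sits on A1. So P lies on both circle(D, 41.03) and circle(S, 20.7); the below-DG intersection is P = (-30.6, -27.3). B is the foot of the tangent from P: B = (-42.6, -12.1).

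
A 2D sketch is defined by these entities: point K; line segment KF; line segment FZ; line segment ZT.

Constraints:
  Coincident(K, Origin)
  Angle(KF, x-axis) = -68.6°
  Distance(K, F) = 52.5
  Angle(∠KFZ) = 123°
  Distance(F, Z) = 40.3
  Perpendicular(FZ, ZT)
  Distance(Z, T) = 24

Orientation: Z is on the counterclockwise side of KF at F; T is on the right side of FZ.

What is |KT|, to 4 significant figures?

96.82

∠KFZ = 123.0°, so FZ runs at -68.6° + (180° − 123.0°) = -11.60° from the x-axis; with |FZ| = 40.3, Z = F + 40.3·(cos -11.60°, sin -11.60°) = (58.63, -56.98). The perpendicularity gives ZT at right angles to FZ; with |ZT| = 24.0 on the right of FZ, T = Z + 24.0·(-0.2011, -0.9796) = (53.81, -80.49). Then |KT| = |T − K| = 96.82.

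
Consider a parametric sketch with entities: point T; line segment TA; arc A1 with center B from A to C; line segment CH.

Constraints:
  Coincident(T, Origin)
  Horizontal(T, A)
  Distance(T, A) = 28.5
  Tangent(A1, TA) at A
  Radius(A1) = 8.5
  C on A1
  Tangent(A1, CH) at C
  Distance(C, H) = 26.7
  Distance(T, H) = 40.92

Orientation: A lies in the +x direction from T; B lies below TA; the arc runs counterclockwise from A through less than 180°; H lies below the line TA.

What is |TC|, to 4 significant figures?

21.80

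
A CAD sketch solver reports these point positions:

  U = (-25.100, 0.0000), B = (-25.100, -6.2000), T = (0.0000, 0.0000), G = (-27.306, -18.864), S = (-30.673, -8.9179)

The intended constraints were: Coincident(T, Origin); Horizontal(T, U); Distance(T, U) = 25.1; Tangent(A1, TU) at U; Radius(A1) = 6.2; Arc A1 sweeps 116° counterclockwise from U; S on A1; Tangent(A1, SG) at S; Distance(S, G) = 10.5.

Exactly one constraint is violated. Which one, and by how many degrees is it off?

Tangent(A1, SG) at S — off by 7.30°.

T = (0.00, 0.00) ✓; T.y = 0.00, U.y = 0.00 ✓; |TU| = 25.10 ✓; ∠(BU, UT) = 90.00° ✓; |BU| = 6.200 ✓; bearing(B→S) − bearing(B→U) = 116.0° ✓; |BS| = 6.200 ✓; ∠(BS, SG) = 97.30° ✗; |SG| = 10.50 ✓.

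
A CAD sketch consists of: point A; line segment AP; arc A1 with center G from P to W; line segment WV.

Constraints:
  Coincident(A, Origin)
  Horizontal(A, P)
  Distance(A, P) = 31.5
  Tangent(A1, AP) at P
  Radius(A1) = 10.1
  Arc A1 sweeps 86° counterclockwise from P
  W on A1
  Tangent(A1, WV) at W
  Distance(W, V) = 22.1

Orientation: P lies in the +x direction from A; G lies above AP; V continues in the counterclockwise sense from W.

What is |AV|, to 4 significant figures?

53.36

On A1, P sits at bearing -90° from G; an 86° counterclockwise sweep puts W at bearing -4°, so W = G + 10.1·(cos -4°, sin -4°) = (41.58, 9.395). A1 meets WV tangentially, so GW is at right angles to WV, so WV runs along (−sin -4°, cos -4°); with |WV| = 22.1, V = (43.12, 31.44). Then |AV| = |V − A| = 53.36.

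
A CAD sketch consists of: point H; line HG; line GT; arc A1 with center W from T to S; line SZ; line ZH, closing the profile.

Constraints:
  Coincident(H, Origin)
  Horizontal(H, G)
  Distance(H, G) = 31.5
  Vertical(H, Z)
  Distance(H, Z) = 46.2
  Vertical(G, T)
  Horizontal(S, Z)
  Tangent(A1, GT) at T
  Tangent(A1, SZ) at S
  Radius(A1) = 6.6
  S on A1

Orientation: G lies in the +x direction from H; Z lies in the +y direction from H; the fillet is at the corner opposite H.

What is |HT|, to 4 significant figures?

50.60

The virtual corner opposite H is at (31.50, 46.20). Since A1 is tangent to GT there, WT ⟂ GT and tangency of A1 to SZ means the radius WS is perpendicular to SZ, with radius 6.6, so the center W sits 6.6 in from both sides at W = (24.90, 39.60). That places the tangent points at T = (31.50, 39.60) on GT and S = (24.90, 46.20) on SZ. Then |HT| = |T − H| = 50.60.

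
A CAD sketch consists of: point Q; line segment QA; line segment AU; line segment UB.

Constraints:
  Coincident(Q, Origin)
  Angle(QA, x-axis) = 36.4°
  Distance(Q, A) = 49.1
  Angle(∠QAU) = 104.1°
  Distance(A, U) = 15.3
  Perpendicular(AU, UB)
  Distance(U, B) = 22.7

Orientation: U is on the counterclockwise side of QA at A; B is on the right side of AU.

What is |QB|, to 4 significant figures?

75.42

Q is at the origin; QA runs at 36.4° with length 49.1, so A = 49.1·(cos 36.4°, sin 36.4°) = (39.52, 29.14). ∠QAU = 104.1°, so AU runs at 36.4° + (180° − 104.1°) = 112.3° from the x-axis; with |AU| = 15.3, U = A + 15.3·(cos 112.3°, sin 112.3°) = (33.71, 43.29). AU is perpendicular to UB; with |UB| = 22.7 on the right of AU, B = U + 22.7·(0.9252, 0.3795) = (54.72, 51.91). Then |QB| = |B − Q| = 75.42.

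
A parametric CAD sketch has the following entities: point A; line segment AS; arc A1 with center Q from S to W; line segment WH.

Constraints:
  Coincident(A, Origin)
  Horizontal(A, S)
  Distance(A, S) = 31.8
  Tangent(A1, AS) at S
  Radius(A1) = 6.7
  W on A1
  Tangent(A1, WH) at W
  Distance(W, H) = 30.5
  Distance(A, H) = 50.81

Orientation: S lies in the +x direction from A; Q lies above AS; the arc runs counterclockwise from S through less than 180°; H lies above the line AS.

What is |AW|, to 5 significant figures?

39.189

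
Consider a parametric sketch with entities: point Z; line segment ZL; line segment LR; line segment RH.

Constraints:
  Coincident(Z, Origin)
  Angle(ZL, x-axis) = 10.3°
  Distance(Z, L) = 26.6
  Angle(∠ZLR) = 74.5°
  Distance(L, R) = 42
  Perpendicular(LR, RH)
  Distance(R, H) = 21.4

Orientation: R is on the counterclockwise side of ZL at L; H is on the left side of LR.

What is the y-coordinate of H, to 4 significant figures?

33.26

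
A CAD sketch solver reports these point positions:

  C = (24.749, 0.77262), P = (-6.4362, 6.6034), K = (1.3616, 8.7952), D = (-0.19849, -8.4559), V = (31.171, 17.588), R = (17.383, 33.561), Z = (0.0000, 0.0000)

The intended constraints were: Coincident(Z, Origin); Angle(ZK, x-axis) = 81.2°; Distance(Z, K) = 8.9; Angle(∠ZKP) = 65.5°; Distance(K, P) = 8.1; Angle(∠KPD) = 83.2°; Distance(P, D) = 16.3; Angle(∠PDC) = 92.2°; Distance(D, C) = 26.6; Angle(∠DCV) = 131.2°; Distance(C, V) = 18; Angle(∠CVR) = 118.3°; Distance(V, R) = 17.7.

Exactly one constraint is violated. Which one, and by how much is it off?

Distance(V, R) = 17.7 — off by 3.40.

Z = (0.00, 0.00) ✓; ZK at 81.20° ✓; |ZK| = 8.900 ✓; ∠ZKP = 65.50° ✓; |KP| = 8.100 ✓; ∠KPD = 83.20° ✓; |PD| = 16.30 ✓; ∠PDC = 92.20° ✓; |DC| = 26.60 ✓; ∠DCV = 131.2° ✓; |CV| = 18.00 ✓; ∠CVR = 118.3° ✓; |VR| = 21.10 ✗.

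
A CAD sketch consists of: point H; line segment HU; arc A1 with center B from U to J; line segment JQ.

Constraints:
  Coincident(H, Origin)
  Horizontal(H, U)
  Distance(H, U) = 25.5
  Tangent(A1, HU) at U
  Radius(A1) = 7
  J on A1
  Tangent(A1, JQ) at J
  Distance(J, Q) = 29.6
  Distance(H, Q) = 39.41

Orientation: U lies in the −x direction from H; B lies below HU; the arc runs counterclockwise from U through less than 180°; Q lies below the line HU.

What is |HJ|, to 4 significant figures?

33.23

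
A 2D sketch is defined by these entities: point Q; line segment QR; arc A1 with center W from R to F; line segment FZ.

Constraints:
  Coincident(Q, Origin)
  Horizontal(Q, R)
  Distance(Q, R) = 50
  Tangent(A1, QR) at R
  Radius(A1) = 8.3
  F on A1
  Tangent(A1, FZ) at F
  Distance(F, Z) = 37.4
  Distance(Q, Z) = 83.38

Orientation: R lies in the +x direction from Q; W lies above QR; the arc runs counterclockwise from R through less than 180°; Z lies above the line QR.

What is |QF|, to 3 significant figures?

57.6

Checks: |WF| = 8.300 ✓; ∠(WF, FZ) = 90.00° ✓; |FZ| = 37.40 ✓; |QZ| = 83.38 ✓.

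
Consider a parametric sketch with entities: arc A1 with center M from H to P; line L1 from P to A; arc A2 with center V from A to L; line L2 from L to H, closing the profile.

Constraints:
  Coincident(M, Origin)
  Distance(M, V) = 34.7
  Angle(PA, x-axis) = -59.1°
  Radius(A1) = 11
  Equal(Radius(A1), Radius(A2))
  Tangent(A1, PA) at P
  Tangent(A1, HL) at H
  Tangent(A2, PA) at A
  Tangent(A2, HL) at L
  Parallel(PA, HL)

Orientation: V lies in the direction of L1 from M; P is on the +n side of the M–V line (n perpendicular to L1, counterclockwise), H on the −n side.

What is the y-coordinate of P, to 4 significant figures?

5.649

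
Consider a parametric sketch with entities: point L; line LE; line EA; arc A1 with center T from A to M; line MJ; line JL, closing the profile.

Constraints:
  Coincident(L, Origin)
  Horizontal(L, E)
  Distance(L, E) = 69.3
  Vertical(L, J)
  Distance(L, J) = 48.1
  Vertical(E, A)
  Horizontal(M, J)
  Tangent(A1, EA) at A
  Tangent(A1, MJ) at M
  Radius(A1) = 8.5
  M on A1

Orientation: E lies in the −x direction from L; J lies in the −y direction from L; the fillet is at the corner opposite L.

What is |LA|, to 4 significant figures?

79.82

L is at the origin; L and E share the same y with |LE| = 69.3 and E on the −x side, so E = (-69.30, 0.000). LJ is vertical with |LJ| = 48.1 and J on the −y side, so J = (0.000, -48.10). The virtual corner opposite L is at (-69.30, -48.10). Since A1 is tangent to EA there, TA ⟂ EA and since A1 is tangent to MJ there, TM ⟂ MJ, with radius 8.5, so the center T sits 8.5 in from both sides at T = (-60.80, -39.60). That places the tangent points at A = (-69.30, -39.60) on EA and M = (-60.80, -48.10) on MJ. Then |LA| = |A − L| = 79.82.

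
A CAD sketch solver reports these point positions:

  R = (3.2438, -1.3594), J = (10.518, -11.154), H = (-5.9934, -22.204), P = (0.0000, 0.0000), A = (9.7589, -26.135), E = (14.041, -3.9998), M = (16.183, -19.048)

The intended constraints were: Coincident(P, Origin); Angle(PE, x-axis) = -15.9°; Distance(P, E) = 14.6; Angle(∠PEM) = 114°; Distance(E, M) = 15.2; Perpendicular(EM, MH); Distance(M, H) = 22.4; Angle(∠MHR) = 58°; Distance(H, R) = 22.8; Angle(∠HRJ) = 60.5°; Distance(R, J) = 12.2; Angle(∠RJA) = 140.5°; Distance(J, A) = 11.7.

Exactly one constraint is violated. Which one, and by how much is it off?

Distance(J, A) = 11.7 — off by 3.30.

P = (0.00, 0.00) ✓; PE at -15.90° ✓; |PE| = 14.60 ✓; ∠PEM = 114.0° ✓; |EM| = 15.20 ✓; ∠(EM, MH) = 90.00° ✓; |MH| = 22.40 ✓; ∠MHR = 58.00° ✓; |HR| = 22.80 ✓; ∠HRJ = 60.50° ✓; |RJ| = 12.20 ✓; ∠RJA = 140.5° ✓; |JA| = 15.00 ✗.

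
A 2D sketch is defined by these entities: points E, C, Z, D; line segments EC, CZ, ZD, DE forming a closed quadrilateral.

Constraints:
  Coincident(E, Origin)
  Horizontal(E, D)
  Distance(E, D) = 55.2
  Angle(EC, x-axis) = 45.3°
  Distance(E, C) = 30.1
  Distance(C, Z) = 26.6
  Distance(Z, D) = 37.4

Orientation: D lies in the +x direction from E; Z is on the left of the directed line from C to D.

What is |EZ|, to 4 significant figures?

56.33

E is at the origin; E and D share the same y with |ED| = 55.2 and D in +x, so D = (55.2, 0). EC runs at 45.3° with |EC| = 30.1, so C = (21.17, 21.40). Z is determined by |CZ| = 26.6 and |ZD| = 37.4 together: it lies at the intersection of circle(C, 26.6) and circle(D, 37.4). With |CD| = 40.20, the foot of the radical line on CD is 11.50 from C and the perpendicular offset is √(26.6² − 11.50²) = 23.99. Taking the left-of-CD solution: Z = (43.67, 35.58).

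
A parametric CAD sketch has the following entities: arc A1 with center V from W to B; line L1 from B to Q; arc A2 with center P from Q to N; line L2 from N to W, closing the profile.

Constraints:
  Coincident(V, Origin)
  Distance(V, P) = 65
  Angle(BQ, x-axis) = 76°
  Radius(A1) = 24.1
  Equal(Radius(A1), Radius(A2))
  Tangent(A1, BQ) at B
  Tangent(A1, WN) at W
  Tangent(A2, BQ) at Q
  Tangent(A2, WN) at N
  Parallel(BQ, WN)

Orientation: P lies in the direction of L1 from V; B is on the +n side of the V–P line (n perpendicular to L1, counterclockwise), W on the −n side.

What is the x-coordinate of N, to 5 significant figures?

39.109

Tangency of A1 to both parallel lines with radius 24.1 puts B and W at V ± 24.1·n: B = (-23.384, 5.8303), W = (23.384, -5.8303). Equal radii place Q and N the same way about P: Q = P + 24.1·n = (-7.6592, 68.900), N = P − 24.1·n = (39.109, 57.239). So N.x = 39.109.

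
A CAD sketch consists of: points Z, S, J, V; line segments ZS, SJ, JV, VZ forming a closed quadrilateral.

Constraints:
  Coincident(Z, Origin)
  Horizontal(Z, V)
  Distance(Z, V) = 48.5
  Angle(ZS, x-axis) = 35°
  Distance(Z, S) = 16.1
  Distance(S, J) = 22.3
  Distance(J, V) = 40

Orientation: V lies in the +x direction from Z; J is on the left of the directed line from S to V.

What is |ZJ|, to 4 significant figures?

36.93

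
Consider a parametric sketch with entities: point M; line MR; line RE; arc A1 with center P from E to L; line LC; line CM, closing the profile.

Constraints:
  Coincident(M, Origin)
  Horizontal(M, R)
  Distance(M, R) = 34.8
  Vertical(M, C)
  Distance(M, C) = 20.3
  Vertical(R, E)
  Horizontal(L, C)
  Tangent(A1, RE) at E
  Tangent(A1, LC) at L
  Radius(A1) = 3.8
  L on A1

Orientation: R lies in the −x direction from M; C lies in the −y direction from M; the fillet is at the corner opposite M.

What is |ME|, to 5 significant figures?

38.514

The virtual corner opposite M is at (-34.800, -20.300). The tangent condition forces PE to be normal to RE and the tangent condition forces PL to be normal to LC, with radius 3.8, so the center P sits 3.8 in from both sides at P = (-31.000, -16.500). That places the tangent points at E = (-34.800, -16.500) on RE and L = (-31.000, -20.300) on LC. Then |ME| = |E − M| = 38.514.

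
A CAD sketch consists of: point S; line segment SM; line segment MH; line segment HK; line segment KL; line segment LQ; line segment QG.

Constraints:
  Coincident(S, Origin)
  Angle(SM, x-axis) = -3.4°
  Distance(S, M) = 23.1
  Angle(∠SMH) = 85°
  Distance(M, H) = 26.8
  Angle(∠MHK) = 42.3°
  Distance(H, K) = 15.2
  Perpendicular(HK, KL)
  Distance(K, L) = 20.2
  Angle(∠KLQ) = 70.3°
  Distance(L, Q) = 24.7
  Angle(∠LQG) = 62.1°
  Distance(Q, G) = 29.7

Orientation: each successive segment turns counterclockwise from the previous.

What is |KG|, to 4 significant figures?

8.260

S is at the origin; SM runs at -3.4° with length 23.1, so M = (23.06, -1.370). ∠SMH = 85.0° gives MH at 91.60° from the x-axis; with |MH| = 26.8, H = (22.31, 25.42). ∠MHK = 42.3° gives HK at -130.7° from the x-axis; with |HK| = 15.2, K = (12.40, 13.90). HK ⟂ KL, so KL runs at -40.70°; with |KL| = 20.2, L = (27.71, 0.7235). ∠KLQ = 70.3° gives LQ at 69.00° from the x-axis; with |LQ| = 24.7, Q = (36.57, 23.78). ∠LQG = 62.1° gives QG at -173.1° from the x-axis; with |QG| = 29.7, G = (7.080, 20.21). Then |KG| = |G − K| = 8.260.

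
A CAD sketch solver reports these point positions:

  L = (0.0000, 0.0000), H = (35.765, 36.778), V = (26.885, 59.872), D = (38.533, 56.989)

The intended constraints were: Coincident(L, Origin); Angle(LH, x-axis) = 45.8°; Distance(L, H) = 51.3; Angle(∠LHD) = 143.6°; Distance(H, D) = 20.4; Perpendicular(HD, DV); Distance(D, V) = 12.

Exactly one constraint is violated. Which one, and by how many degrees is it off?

Perpendicular(HD, DV) — off by 6.10°.

L = (0.00, 0.00) ✓; LH at 45.80° ✓; |LH| = 51.30 ✓; ∠LHD = 143.6° ✓; |HD| = 20.40 ✓; ∠(HD, DV) = 83.90° ✗; |DV| = 12.00 ✓.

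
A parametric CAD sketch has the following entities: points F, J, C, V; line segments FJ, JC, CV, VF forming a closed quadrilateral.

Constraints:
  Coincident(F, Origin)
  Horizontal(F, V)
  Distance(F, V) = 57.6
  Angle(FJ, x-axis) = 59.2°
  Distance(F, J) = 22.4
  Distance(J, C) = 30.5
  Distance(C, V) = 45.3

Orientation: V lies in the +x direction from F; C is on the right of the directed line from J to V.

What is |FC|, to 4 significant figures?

17.68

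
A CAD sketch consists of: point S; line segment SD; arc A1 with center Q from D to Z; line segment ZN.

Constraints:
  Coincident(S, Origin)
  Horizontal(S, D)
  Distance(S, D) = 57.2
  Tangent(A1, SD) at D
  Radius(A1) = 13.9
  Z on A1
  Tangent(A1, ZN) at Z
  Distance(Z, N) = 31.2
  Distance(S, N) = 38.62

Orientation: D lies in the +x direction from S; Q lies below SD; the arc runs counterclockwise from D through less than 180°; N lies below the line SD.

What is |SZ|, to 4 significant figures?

46.95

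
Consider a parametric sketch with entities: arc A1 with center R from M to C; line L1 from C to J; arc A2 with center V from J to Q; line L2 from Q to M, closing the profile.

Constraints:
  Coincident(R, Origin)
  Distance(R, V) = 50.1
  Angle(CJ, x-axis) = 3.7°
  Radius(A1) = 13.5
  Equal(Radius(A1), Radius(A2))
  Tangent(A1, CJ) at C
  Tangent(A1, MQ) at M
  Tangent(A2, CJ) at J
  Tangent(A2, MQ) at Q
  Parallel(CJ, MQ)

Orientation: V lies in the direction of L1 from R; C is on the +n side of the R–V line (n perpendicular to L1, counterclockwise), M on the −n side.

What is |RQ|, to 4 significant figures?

51.89

The slot axis is L1's direction at 3.7°, so u = (cos 3.7°, sin 3.7°) = (0.9979, 0.06453) and n = (−sin 3.7°, cos 3.7°) = (-0.06453, 0.9979). R is at the origin and V lies 50.1 along u from R, so V = 50.1·u = (50.00, 3.233). Tangency of A1 to both parallel lines with radius 13.5 puts C and M at R ± 13.5·n: C = (-0.8712, 13.47), M = (0.8712, -13.47). Equal radii place J and Q the same way about V: J = V + 13.5·n = (49.12, 16.70), Q = V − 13.5·n = (50.87, -10.24). Then |RQ| = |Q − R| = 51.89.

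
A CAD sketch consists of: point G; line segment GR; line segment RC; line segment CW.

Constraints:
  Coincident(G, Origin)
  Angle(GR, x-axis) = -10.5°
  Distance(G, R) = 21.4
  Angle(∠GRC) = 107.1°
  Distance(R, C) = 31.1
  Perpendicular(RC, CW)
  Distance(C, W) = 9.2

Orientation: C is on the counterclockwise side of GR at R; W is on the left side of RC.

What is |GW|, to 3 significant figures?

39.0

G is at the origin; GR runs at -10.5° with length 21.4, so R = 21.4·(cos -10.5°, sin -10.5°) = (21.0, -3.90). ∠GRC = 107.1°, so RC runs at -10.5° + (180° − 107.1°) = 62.4° from the x-axis; with |RC| = 31.1, C = R + 31.1·(cos 62.4°, sin 62.4°) = (35.5, 23.7). RC ⟂ CW; with |CW| = 9.2 on the left of RC, W = C + 9.2·(-0.886, 0.463) = (27.3, 27.9). Then |GW| = |W − G| = 39.0.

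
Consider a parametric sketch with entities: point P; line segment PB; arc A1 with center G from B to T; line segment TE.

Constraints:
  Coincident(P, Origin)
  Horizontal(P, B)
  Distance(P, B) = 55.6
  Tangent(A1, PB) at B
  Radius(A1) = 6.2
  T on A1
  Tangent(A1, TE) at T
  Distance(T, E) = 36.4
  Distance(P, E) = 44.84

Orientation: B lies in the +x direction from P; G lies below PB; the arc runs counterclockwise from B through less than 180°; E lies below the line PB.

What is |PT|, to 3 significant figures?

50.5

Checks: ∠(GB, BP) = 90.00° ✓; |GT| = 6.200 ✓; ∠(GT, TE) = 90.00° ✓; |TE| = 36.40 ✓; |PE| = 44.84 ✓.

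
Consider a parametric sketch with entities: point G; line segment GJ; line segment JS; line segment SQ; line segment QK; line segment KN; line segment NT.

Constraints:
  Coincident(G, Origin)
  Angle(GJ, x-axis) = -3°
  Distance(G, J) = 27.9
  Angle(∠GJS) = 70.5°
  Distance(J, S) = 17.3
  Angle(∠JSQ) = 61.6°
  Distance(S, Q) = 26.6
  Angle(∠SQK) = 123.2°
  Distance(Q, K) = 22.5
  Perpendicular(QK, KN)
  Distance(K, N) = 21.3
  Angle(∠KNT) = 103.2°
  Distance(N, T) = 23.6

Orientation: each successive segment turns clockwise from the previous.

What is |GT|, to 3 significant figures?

30.2

QK ⟂ KN, so KN runs at -17.7°; with |KN| = 21.3, N = (31.6, 18.2). ∠KNT = 103.2° gives NT at -94.5° from the x-axis; with |NT| = 23.6, T = (29.7, -5.37). Then |GT| = |T − G| = 30.2.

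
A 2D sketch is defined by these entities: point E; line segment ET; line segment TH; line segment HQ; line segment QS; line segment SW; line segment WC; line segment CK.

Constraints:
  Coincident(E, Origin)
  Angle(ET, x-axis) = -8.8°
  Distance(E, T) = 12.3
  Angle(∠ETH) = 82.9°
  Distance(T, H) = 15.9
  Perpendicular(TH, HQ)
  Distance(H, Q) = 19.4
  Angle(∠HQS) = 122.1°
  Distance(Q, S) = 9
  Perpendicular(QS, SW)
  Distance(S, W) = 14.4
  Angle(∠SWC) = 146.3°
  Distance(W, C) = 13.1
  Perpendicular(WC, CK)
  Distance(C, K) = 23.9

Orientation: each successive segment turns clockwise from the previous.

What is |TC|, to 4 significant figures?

1.488

QS is perpendicular to SW, so SW runs at 16.20°; with |SW| = 14.4, W = (0.4588, 0.8015). ∠SWC = 146.3° gives WC at -17.50° from the x-axis; with |WC| = 13.1, C = (12.95, -3.138). Then |TC| = |C − T| = 1.488.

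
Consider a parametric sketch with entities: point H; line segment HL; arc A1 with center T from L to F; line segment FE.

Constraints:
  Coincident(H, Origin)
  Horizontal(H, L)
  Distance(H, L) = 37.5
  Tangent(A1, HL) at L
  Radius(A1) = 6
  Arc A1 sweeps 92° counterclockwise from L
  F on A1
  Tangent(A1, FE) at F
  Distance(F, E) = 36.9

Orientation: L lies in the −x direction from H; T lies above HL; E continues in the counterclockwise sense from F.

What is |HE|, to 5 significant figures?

54.146

On A1, L sits at bearing -90° from T; a 92° counterclockwise sweep puts F at bearing 2°, so F = T + 6.0·(cos 2°, sin 2°) = (-31.504, 6.2094). Tangency of A1 to FE means the radius TF is perpendicular to FE, so FE runs along (−sin 2°, cos 2°); with |FE| = 36.9, E = (-32.791, 43.087). Then |HE| = |E − H| = 54.146.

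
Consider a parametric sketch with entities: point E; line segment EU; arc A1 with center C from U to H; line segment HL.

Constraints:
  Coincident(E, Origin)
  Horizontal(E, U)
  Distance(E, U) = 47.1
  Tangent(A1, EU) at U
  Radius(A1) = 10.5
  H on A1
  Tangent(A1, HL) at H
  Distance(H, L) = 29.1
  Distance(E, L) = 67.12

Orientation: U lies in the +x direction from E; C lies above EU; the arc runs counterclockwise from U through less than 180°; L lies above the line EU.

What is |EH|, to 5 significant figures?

58.732

Checks: E.y = 0.00, U.y = 0.00 ✓; |CH| = 10.50 ✓; ∠(CH, HL) = 90.00° ✓; |HL| = 29.10 ✓; |EL| = 67.12 ✓.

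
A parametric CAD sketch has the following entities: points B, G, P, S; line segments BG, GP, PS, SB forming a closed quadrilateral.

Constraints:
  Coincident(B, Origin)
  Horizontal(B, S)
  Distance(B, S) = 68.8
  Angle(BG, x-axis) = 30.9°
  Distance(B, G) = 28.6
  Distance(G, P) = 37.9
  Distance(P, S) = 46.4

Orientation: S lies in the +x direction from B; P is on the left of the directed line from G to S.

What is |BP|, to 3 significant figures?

65.8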